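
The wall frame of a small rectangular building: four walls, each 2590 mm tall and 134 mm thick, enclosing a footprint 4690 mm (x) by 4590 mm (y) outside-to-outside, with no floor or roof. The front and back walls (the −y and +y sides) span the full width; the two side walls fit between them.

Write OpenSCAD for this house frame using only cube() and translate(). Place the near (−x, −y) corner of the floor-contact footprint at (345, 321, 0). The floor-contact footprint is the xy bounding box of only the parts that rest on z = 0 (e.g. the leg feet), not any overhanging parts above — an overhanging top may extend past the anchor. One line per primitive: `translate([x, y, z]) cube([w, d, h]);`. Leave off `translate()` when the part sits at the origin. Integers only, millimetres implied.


translate([345, 321, 0]) cube([4690, 134, 2590]);
translate([345, 4777, 0]) cube([4690, 134, 2590]);
translate([345, 455, 0]) cube([134, 4322, 2590]);
translate([4901, 455, 0]) cube([134, 4322, 2590]);


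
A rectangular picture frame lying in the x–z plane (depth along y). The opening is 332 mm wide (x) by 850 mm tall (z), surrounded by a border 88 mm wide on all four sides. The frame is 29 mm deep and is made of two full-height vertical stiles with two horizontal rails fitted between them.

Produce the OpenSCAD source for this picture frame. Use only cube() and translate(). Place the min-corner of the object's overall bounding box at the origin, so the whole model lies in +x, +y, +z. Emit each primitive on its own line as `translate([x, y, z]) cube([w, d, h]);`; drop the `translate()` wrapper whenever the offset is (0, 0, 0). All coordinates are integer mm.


cube([88, 29, 1026]);
translate([420, 0, 0]) cube([88, 29, 1026]);
translate([88, 0, 0]) cube([332, 29, 88]);
translate([88, 0, 938]) cube([332, 29, 88]);


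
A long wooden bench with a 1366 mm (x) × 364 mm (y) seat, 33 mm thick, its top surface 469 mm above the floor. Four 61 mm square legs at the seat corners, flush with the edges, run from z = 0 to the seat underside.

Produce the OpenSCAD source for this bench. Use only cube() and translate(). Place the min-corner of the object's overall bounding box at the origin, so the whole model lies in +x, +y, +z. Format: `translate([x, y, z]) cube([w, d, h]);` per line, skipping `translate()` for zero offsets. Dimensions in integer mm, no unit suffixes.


translate([0, 0, 436]) cube([1366, 364, 33]);
cube([61, 61, 436]);
translate([0, 303, 0]) cube([61, 61, 436]);
translate([1305, 0, 0]) cube([61, 61, 436]);
translate([1305, 303, 0]) cube([61, 61, 436]);


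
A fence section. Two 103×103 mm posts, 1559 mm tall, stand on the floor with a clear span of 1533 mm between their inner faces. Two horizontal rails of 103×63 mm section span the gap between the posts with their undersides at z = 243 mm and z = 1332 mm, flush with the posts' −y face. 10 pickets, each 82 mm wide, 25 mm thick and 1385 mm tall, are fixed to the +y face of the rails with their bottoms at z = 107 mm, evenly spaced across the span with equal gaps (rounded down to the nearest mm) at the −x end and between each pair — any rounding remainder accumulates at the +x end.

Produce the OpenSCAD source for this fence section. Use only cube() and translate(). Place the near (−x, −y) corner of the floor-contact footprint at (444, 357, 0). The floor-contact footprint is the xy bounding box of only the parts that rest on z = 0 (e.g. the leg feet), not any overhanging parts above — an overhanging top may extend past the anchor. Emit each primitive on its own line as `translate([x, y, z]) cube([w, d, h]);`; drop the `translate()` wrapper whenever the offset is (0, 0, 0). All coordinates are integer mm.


translate([444, 357, 0]) cube([103, 103, 1559]);
translate([2080, 357, 0]) cube([103, 103, 1559]);
translate([547, 357, 243]) cube([1533, 103, 63]);
translate([547, 357, 1332]) cube([1533, 103, 63]);
translate([611, 460, 107]) cube([82, 25, 1385]);
translate([757, 460, 107]) cube([82, 25, 1385]);
translate([903, 460, 107]) cube([82, 25, 1385]);
translate([1049, 460, 107]) cube([82, 25, 1385]);
translate([1195, 460, 107]) cube([82, 25, 1385]);
translate([1341, 460, 107]) cube([82, 25, 1385]);
translate([1487, 460, 107]) cube([82, 25, 1385]);
translate([1633, 460, 107]) cube([82, 25, 1385]);
translate([1779, 460, 107]) cube([82, 25, 1385]);
translate([1925, 460, 107]) cube([82, 25, 1385]);


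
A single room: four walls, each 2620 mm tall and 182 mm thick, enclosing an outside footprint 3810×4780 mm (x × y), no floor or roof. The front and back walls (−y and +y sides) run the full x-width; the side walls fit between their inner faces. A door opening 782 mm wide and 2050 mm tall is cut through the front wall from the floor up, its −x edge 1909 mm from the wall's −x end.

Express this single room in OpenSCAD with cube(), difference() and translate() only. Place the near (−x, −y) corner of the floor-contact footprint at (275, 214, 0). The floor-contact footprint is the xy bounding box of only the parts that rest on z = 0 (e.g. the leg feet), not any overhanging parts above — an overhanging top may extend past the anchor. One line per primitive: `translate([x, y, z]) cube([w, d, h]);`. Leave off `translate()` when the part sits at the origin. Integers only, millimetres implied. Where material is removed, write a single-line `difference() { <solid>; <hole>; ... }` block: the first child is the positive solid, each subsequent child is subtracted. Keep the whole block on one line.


difference() { translate([275, 214, 0]) cube([3810, 182, 2620]); translate([2184, 214, 0]) cube([782, 182, 2050]); }
translate([275, 4812, 0]) cube([3810, 182, 2620]);
translate([275, 396, 0]) cube([182, 4416, 2620]);
translate([3903, 396, 0]) cube([182, 4416, 2620]);


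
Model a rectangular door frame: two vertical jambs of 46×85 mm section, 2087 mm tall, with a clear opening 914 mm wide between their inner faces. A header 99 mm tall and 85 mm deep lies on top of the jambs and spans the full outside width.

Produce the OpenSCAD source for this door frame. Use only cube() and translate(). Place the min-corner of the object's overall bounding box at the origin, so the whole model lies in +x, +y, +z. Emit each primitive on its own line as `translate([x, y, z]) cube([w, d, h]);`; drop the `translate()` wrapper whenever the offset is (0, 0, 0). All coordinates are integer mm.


cube([46, 85, 2087]);
translate([960, 0, 0]) cube([46, 85, 2087]);
translate([0, 0, 2087]) cube([1006, 85, 99]);


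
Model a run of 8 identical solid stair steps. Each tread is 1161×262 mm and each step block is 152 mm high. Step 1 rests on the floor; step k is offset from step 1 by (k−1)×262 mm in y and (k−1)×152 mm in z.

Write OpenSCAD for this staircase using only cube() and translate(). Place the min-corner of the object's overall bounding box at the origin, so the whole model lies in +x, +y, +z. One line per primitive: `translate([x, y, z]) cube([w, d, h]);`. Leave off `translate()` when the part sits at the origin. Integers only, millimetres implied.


cube([1161, 262, 152]);
translate([0, 262, 152]) cube([1161, 262, 152]);
translate([0, 524, 304]) cube([1161, 262, 152]);
translate([0, 786, 456]) cube([1161, 262, 152]);
translate([0, 1048, 608]) cube([1161, 262, 152]);
translate([0, 1310, 760]) cube([1161, 262, 152]);
translate([0, 1572, 912]) cube([1161, 262, 152]);
translate([0, 1834, 1064]) cube([1161, 262, 152]);


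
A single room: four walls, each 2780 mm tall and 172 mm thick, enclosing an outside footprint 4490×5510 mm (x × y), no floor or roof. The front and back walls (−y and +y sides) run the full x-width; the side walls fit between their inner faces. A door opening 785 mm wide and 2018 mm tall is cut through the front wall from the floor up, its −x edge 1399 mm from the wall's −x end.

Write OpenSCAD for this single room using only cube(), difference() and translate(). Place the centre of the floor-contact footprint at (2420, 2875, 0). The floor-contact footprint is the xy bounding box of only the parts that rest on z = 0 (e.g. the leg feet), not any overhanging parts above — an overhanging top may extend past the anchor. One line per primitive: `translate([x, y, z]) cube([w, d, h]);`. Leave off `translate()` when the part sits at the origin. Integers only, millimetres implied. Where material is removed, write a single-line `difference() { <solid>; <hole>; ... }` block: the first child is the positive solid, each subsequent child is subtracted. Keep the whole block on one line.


difference() { translate([175, 120, 0]) cube([4490, 172, 2780]); translate([1574, 120, 0]) cube([785, 172, 2018]); }
translate([175, 5458, 0]) cube([4490, 172, 2780]);
translate([175, 292, 0]) cube([172, 5166, 2780]);
translate([4493, 292, 0]) cube([172, 5166, 2780]);


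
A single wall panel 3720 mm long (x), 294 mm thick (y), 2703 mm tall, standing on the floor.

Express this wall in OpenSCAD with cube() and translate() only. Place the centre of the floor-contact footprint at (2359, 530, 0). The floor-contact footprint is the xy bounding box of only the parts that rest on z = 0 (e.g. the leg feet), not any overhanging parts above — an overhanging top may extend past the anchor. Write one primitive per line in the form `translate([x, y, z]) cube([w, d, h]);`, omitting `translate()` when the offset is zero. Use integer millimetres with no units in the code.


translate([499, 383, 0]) cube([3720, 294, 2703]);


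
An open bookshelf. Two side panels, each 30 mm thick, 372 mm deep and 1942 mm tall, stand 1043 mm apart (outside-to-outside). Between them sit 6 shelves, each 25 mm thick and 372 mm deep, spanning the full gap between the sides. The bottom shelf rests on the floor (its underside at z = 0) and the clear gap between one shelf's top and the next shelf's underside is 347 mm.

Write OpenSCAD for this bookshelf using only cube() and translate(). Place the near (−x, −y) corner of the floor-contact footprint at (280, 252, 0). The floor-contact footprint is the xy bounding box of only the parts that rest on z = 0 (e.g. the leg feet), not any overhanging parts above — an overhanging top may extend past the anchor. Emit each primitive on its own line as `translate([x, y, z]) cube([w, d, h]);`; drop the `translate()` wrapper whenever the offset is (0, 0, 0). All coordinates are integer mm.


translate([280, 252, 0]) cube([30, 372, 1942]);
translate([1293, 252, 0]) cube([30, 372, 1942]);
translate([310, 252, 0]) cube([983, 372, 25]);
translate([310, 252, 372]) cube([983, 372, 25]);
translate([310, 252, 744]) cube([983, 372, 25]);
translate([310, 252, 1116]) cube([983, 372, 25]);
translate([310, 252, 1488]) cube([983, 372, 25]);
translate([310, 252, 1860]) cube([983, 372, 25]);


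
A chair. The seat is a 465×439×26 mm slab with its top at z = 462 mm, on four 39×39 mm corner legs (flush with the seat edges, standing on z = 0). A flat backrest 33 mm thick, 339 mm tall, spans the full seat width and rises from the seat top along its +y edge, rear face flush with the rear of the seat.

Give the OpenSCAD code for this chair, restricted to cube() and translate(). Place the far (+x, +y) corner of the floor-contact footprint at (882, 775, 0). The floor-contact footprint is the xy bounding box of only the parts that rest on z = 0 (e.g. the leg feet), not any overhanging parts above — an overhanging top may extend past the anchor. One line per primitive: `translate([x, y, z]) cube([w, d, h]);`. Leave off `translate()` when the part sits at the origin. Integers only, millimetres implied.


translate([417, 336, 436]) cube([465, 439, 26]);
translate([417, 336, 0]) cube([39, 39, 436]);
translate([843, 336, 0]) cube([39, 39, 436]);
translate([417, 736, 0]) cube([39, 39, 436]);
translate([843, 736, 0]) cube([39, 39, 436]);
translate([417, 742, 462]) cube([465, 33, 339]);


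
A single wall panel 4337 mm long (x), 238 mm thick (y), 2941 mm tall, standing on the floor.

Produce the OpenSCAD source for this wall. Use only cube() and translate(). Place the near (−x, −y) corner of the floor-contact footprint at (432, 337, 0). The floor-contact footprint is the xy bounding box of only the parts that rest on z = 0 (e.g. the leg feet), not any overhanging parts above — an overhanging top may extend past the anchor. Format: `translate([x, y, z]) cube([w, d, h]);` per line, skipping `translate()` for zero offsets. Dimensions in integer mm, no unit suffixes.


translate([432, 337, 0]) cube([4337, 238, 2941]);


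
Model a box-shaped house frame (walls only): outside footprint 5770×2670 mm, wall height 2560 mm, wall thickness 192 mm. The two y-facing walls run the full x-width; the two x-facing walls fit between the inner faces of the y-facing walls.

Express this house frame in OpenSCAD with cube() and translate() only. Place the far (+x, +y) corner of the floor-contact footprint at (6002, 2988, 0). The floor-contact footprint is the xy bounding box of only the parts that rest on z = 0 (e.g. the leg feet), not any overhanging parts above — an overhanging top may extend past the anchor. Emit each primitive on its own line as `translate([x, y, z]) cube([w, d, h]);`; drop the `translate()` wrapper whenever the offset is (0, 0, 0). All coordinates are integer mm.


translate([232, 318, 0]) cube([5770, 192, 2560]);
translate([232, 2796, 0]) cube([5770, 192, 2560]);
translate([232, 510, 0]) cube([192, 2286, 2560]);
translate([5810, 510, 0]) cube([192, 2286, 2560]);


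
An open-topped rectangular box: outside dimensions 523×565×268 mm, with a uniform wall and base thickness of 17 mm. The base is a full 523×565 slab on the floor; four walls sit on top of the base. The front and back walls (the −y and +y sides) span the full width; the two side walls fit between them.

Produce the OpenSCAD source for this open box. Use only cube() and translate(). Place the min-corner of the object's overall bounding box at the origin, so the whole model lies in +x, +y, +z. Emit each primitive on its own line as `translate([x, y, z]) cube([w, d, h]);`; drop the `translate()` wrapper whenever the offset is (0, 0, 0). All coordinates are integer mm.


cube([523, 565, 17]);
translate([0, 0, 17]) cube([523, 17, 251]);
translate([0, 548, 17]) cube([523, 17, 251]);
translate([0, 17, 17]) cube([17, 531, 251]);
translate([506, 17, 17]) cube([17, 531, 251]);


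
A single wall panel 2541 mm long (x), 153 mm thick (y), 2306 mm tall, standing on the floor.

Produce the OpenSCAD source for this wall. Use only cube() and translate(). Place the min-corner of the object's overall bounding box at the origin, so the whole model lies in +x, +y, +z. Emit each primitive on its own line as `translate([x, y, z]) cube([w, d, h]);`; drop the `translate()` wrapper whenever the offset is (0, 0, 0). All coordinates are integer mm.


cube([2541, 153, 2306]);


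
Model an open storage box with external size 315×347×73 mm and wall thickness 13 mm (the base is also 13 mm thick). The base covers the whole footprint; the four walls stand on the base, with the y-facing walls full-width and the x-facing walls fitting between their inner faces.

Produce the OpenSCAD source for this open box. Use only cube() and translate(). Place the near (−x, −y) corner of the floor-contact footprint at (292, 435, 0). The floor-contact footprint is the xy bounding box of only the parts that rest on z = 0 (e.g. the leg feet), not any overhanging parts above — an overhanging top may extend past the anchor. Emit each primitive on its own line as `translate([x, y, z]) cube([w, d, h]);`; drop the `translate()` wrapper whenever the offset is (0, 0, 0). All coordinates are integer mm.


translate([292, 435, 0]) cube([315, 347, 13]);
translate([292, 435, 13]) cube([315, 13, 60]);
translate([292, 769, 13]) cube([315, 13, 60]);
translate([292, 448, 13]) cube([13, 321, 60]);
translate([594, 448, 13]) cube([13, 321, 60]);


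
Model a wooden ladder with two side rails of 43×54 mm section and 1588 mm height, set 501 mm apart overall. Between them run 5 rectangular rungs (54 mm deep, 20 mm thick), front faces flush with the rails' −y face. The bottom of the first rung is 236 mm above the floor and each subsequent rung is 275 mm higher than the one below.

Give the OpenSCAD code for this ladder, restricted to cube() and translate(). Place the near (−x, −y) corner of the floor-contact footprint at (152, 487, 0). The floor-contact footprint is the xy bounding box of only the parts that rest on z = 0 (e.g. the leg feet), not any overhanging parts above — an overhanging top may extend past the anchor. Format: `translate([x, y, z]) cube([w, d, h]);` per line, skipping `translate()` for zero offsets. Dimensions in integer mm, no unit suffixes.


translate([152, 487, 0]) cube([43, 54, 1588]);
translate([610, 487, 0]) cube([43, 54, 1588]);
translate([195, 487, 236]) cube([415, 54, 20]);
translate([195, 487, 511]) cube([415, 54, 20]);
translate([195, 487, 786]) cube([415, 54, 20]);
translate([195, 487, 1061]) cube([415, 54, 20]);
translate([195, 487, 1336]) cube([415, 54, 20]);


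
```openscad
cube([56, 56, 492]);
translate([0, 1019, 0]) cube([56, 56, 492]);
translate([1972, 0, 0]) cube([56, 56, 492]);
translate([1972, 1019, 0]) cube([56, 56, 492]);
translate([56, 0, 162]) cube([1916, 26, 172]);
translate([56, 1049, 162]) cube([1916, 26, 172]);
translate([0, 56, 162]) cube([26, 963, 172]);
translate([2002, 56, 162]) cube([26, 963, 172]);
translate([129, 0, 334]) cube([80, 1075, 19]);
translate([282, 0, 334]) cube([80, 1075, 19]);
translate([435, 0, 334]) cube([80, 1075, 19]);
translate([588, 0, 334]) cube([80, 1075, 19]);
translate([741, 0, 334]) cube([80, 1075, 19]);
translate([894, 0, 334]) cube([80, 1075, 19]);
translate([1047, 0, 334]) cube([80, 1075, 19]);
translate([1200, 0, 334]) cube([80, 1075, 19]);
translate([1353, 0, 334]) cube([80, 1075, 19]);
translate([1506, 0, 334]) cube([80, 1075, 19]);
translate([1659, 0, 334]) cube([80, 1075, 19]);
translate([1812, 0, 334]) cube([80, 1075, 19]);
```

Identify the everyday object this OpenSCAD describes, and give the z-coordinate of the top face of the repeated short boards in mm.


A bed frame. The slat-top height is 353 mm.

Four posts, four rails, and a row of slats — a bed frame. Slats sit on the rails at z = 162 + 172 = 334; with slat thickness 19, the top is 353 mm.


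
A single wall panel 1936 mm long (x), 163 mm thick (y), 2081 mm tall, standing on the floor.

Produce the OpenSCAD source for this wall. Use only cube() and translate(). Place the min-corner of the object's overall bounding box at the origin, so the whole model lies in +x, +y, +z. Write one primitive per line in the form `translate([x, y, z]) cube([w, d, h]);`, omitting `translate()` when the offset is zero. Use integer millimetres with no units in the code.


cube([1936, 163, 2081]);


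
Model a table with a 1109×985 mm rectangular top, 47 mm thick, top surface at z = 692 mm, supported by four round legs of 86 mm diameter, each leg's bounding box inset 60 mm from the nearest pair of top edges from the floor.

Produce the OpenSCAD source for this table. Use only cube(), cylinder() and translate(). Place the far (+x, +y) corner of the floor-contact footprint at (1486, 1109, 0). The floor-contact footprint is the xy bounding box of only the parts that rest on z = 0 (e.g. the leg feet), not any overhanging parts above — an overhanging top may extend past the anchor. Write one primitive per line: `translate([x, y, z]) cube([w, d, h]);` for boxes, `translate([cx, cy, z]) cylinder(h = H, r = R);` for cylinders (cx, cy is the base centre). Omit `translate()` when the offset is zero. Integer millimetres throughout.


translate([437, 184, 645]) cube([1109, 985, 47]);
translate([540, 287, 0]) cylinder(h = 645, r = 43);
translate([1443, 287, 0]) cylinder(h = 645, r = 43);
translate([540, 1066, 0]) cylinder(h = 645, r = 43);
translate([1443, 1066, 0]) cylinder(h = 645, r = 43);


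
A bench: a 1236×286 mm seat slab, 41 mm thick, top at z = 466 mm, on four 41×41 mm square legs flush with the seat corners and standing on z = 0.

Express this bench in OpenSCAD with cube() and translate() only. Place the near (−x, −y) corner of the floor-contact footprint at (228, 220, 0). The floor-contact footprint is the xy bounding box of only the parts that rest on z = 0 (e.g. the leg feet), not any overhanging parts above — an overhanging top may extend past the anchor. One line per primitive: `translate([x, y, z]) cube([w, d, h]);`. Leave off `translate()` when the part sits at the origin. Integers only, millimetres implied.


translate([228, 220, 425]) cube([1236, 286, 41]);
translate([228, 220, 0]) cube([41, 41, 425]);
translate([228, 465, 0]) cube([41, 41, 425]);
translate([1423, 220, 0]) cube([41, 41, 425]);
translate([1423, 465, 0]) cube([41, 41, 425]);


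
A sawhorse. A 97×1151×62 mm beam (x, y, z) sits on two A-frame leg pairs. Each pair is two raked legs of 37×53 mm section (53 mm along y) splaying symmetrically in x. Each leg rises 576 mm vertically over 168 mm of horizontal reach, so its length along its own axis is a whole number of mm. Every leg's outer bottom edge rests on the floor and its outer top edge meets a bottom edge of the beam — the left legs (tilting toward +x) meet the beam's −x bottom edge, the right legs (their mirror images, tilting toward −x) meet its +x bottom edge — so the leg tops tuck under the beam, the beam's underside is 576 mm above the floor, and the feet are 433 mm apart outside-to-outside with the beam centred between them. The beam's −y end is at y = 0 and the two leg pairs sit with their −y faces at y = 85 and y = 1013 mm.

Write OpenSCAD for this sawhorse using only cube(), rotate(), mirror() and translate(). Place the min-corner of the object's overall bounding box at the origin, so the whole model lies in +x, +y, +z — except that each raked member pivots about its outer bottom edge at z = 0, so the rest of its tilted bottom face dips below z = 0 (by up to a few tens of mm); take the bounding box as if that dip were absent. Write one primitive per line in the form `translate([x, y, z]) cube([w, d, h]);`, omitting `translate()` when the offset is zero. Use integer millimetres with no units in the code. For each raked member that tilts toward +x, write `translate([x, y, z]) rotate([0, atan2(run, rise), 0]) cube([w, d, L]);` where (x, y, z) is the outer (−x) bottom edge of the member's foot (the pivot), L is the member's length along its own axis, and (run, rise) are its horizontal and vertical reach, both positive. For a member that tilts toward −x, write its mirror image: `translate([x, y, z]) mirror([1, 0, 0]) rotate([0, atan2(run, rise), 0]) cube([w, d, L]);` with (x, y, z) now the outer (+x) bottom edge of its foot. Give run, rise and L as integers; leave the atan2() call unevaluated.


translate([168, 0, 576]) cube([97, 1151, 62]);
translate([0, 85, 0]) rotate([0, atan2(168, 576), 0]) cube([37, 53, 600]);
translate([433, 85, 0]) mirror([1, 0, 0]) rotate([0, atan2(168, 576), 0]) cube([37, 53, 600]);
translate([0, 1013, 0]) rotate([0, atan2(168, 576), 0]) cube([37, 53, 600]);
translate([433, 1013, 0]) mirror([1, 0, 0]) rotate([0, atan2(168, 576), 0]) cube([37, 53, 600]);


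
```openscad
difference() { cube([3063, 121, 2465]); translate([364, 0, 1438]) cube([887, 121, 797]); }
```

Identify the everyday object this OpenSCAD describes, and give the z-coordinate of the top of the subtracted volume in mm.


A wall with a window opening. The window head height is 2235 mm.

A wall with a rectangular opening subtracted — a window. Sill at z = 1438, opening 797 mm tall, so the head is at 1438 + 797 = 2235 mm.


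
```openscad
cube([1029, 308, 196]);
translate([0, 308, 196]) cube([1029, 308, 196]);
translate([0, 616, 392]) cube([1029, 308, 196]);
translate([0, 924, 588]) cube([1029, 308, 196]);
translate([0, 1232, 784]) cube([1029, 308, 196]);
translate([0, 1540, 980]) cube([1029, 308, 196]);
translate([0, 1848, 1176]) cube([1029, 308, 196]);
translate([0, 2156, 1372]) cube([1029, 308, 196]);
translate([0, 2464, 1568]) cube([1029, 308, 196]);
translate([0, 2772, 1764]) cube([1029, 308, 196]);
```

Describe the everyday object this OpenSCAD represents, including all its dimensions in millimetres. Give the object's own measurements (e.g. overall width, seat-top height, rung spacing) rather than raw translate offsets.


A straight staircase of 10 solid steps. Each step is 1029 mm wide (x), 308 mm deep (y, the going) and 196 mm tall (the rise). The first step rests on the floor; each subsequent step sits one going further in +y and one rise higher in +z, directly behind and above the previous step with no overlap.


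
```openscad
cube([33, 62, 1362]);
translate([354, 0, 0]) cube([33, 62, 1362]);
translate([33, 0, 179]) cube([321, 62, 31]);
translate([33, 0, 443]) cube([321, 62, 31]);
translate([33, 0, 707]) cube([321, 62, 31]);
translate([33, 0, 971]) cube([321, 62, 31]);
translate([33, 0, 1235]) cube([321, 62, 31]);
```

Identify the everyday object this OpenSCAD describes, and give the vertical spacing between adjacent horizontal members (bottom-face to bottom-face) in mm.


A ladder. The rung spacing is 264 mm.

Two tall 33×62 posts with 5 short bars between them — a ladder. Adjacent rungs sit at z = 179 and z = 443, so the spacing is 443 − 179 = 264 mm.


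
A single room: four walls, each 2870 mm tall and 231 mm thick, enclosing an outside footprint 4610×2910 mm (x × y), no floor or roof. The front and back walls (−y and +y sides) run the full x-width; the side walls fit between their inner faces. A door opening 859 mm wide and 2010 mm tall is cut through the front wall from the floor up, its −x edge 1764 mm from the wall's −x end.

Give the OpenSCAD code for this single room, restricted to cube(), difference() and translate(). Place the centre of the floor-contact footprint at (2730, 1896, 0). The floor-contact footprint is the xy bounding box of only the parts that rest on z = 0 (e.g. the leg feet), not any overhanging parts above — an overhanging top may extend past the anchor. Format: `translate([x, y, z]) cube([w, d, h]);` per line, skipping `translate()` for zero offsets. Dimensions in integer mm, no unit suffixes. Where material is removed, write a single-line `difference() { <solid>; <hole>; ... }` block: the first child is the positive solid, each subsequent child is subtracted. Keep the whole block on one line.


difference() { translate([425, 441, 0]) cube([4610, 231, 2870]); translate([2189, 441, 0]) cube([859, 231, 2010]); }
translate([425, 3120, 0]) cube([4610, 231, 2870]);
translate([425, 672, 0]) cube([231, 2448, 2870]);
translate([4804, 672, 0]) cube([231, 2448, 2870]);


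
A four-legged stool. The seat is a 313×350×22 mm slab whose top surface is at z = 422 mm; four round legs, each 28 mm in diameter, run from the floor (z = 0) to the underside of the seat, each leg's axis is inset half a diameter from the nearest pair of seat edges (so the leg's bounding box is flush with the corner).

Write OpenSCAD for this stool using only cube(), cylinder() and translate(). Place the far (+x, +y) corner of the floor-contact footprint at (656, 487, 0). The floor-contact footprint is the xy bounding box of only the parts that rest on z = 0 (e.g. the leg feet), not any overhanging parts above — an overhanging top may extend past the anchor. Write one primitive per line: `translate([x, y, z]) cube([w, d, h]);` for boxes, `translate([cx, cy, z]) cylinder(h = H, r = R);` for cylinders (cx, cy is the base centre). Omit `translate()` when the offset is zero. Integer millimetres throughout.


// leg_h = 422 - 22 = 400
translate([343, 137, 400]) cube([313, 350, 22]);
translate([357, 151, 0]) cylinder(h = 400, r = 14);
translate([642, 151, 0]) cylinder(h = 400, r = 14);
translate([357, 473, 0]) cylinder(h = 400, r = 14);
translate([642, 473, 0]) cylinder(h = 400, r = 14);


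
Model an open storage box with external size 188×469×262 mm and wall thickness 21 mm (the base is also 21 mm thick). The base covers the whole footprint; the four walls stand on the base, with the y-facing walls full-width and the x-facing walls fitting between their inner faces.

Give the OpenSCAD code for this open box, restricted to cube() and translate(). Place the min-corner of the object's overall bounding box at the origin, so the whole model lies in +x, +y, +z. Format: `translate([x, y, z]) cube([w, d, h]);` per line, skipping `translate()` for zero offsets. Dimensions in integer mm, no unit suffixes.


cube([188, 469, 21]);
translate([0, 0, 21]) cube([188, 21, 241]);
translate([0, 448, 21]) cube([188, 21, 241]);
translate([0, 21, 21]) cube([21, 427, 241]);
translate([167, 21, 21]) cube([21, 427, 241]);


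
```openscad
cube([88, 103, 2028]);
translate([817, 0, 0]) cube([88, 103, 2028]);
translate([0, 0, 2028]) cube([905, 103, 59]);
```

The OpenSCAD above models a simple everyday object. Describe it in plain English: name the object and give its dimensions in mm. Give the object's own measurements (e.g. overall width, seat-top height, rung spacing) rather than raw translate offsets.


A door frame. The clear opening is 729 mm wide and 2028 mm high. Two 88 mm wide jambs, 103 mm deep, stand either side of the opening from the floor to the top of the opening. A 59 mm thick head sits across the top of both jambs, spanning the full outside width of the frame.


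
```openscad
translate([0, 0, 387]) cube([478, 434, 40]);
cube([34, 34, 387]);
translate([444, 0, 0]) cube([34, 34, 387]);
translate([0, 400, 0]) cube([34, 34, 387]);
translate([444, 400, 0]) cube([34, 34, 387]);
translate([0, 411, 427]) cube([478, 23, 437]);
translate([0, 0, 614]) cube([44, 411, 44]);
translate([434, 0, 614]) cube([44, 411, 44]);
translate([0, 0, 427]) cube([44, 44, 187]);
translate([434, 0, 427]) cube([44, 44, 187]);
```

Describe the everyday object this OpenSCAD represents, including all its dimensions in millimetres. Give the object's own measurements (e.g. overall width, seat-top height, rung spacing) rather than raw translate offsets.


A chair. The seat is a 478×434×40 mm slab with its top at z = 427 mm, on four 34×34 mm corner legs (flush with the seat edges, standing on z = 0). A flat backrest 23 mm thick, 437 mm tall, spans the full seat width and rises from the seat top along its +y edge, rear face flush with the rear of the seat. Two armrests of 44×44 mm section run along each side from the seat's front edge to the front of the backrest, top faces 231 mm above the seat top and outer faces flush with the seat's x-edges; a 44×44 mm post under the front of each armrest stands on the seat at the front corner.


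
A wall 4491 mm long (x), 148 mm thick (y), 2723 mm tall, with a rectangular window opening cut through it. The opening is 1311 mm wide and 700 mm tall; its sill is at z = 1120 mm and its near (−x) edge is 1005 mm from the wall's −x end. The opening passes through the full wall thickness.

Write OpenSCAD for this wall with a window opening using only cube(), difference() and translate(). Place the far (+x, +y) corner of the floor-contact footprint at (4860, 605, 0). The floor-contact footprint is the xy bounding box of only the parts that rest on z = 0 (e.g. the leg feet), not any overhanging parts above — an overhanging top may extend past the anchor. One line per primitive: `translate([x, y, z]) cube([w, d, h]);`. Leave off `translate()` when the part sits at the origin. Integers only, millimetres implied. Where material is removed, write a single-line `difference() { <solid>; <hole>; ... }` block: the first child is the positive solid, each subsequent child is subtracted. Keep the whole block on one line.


difference() { translate([369, 457, 0]) cube([4491, 148, 2723]); translate([1374, 457, 1120]) cube([1311, 148, 700]); }


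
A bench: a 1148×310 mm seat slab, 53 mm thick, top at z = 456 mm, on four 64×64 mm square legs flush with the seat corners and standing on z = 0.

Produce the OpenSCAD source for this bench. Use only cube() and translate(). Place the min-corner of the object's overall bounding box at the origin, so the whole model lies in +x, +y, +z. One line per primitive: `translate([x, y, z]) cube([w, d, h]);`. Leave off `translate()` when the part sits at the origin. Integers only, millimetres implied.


// leg_h = 456 − 53 = 403
translate([0, 0, 403]) cube([1148, 310, 53]);
cube([64, 64, 403]);
translate([0, 246, 0]) cube([64, 64, 403]);
translate([1084, 0, 0]) cube([64, 64, 403]);
translate([1084, 246, 0]) cube([64, 64, 403]);


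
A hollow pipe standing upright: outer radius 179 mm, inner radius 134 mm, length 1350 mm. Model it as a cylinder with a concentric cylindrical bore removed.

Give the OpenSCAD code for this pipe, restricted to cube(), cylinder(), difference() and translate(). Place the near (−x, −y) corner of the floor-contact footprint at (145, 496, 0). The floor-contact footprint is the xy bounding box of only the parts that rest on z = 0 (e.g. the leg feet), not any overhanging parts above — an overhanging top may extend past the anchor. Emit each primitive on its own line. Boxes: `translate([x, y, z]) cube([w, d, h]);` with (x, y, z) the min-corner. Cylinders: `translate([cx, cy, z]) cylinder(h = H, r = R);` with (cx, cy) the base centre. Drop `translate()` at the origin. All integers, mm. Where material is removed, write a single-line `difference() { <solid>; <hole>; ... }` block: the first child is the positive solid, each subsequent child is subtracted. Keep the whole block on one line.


difference() { translate([324, 675, 0]) cylinder(h = 1350, r = 179); translate([324, 675, 0]) cylinder(h = 1350, r = 134); }


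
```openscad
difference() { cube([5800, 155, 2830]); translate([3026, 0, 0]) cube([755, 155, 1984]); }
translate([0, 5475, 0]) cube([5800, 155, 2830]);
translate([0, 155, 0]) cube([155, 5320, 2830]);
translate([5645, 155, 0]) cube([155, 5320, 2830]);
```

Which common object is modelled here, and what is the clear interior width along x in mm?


A single room. The interior width is 5490 mm.

Four walls enclosing a rectangle with a door in the front wall — a room. Outside width 5800 minus two 155 mm walls gives 5490 mm.


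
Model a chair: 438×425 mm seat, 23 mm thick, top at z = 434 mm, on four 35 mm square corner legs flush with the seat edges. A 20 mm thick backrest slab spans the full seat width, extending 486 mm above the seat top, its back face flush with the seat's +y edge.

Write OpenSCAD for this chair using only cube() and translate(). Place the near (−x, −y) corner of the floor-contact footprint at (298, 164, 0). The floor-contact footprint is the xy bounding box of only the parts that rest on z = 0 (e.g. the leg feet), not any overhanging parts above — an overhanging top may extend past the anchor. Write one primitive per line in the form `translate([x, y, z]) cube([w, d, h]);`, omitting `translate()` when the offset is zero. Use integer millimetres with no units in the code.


translate([298, 164, 411]) cube([438, 425, 23]);
translate([298, 164, 0]) cube([35, 35, 411]);
translate([701, 164, 0]) cube([35, 35, 411]);
translate([298, 554, 0]) cube([35, 35, 411]);
translate([701, 554, 0]) cube([35, 35, 411]);
translate([298, 569, 434]) cube([438, 20, 486]);


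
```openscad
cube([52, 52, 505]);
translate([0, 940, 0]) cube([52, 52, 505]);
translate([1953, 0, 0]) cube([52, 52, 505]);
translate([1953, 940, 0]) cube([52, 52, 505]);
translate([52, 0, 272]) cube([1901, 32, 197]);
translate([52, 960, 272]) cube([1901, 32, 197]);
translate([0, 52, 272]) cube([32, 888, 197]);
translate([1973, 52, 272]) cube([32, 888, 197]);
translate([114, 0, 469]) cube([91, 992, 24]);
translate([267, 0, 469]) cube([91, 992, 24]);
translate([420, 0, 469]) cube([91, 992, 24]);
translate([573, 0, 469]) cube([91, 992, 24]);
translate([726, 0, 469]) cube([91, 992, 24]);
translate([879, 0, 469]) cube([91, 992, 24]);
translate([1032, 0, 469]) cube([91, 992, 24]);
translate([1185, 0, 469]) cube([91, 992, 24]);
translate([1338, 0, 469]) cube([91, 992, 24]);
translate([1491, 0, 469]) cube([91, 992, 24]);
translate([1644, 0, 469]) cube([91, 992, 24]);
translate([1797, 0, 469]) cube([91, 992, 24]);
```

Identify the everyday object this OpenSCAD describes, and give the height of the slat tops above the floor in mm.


A bed frame. The slat-top height is 493 mm.

Four posts, four rails, and a row of slats — a bed frame. Slats sit on the rails at z = 272 + 197 = 469; with slat thickness 24, the top is 493 mm.


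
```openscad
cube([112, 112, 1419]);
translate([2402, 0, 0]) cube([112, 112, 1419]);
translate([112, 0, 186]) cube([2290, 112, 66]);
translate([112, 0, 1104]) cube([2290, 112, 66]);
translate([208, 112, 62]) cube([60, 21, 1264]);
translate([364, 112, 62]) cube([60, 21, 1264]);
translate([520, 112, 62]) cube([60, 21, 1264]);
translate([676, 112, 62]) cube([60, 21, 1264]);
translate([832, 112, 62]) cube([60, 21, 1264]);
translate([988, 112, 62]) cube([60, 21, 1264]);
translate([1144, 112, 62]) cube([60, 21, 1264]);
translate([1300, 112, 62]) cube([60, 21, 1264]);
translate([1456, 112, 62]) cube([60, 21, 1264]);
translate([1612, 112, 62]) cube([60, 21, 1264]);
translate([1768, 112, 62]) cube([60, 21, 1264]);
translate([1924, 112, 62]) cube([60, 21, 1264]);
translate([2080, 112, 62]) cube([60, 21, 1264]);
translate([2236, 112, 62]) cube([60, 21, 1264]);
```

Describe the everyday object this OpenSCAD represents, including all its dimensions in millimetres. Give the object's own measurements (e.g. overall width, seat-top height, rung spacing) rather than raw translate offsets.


A fence section. Two 112×112 mm posts, 1419 mm tall, stand on the floor with a clear span of 2290 mm between their inner faces. Two horizontal rails of 112×66 mm section span the gap between the posts with their undersides at z = 186 mm and z = 1104 mm, flush with the posts' −y face. 14 pickets, each 60 mm wide, 21 mm thick and 1264 mm tall, are fixed to the +y face of the rails with their bottoms at z = 62 mm, spaced across the span with a 96 mm gap after the −x post and between neighbouring pickets, with 106 mm left before the +x post.


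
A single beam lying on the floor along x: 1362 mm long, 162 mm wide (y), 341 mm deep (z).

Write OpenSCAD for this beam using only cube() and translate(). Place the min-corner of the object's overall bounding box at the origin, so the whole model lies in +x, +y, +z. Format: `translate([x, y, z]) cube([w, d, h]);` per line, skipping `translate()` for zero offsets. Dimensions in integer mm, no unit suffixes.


cube([1362, 162, 341]);


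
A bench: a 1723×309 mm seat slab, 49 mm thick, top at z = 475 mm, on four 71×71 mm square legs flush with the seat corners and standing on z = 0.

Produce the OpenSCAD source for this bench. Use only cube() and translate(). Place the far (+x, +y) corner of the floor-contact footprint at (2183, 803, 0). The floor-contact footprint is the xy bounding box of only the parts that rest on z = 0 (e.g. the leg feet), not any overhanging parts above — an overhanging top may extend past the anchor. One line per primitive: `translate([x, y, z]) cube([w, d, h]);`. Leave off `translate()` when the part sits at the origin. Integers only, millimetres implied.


translate([460, 494, 426]) cube([1723, 309, 49]);
translate([460, 494, 0]) cube([71, 71, 426]);
translate([460, 732, 0]) cube([71, 71, 426]);
translate([2112, 494, 0]) cube([71, 71, 426]);
translate([2112, 732, 0]) cube([71, 71, 426]);


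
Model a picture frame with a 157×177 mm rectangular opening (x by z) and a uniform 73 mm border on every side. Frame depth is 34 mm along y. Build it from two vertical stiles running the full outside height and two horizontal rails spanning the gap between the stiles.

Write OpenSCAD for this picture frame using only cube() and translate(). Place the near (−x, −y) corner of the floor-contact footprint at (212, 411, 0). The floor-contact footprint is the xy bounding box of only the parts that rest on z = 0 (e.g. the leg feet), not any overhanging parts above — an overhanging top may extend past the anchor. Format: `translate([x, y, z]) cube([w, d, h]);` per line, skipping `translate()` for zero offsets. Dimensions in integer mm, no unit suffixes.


translate([212, 411, 0]) cube([73, 34, 323]);
translate([442, 411, 0]) cube([73, 34, 323]);
translate([285, 411, 0]) cube([157, 34, 73]);
translate([285, 411, 250]) cube([157, 34, 73]);
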